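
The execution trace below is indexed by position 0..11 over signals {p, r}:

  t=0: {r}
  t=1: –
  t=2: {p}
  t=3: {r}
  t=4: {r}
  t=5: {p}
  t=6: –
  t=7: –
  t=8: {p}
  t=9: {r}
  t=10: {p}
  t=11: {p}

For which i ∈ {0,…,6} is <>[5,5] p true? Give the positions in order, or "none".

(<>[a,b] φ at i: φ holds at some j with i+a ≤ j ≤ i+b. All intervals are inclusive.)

Evaluate at each i in [0,6]:
  i=0: ✓ (witness j=5)
  i=1: ✗ (none in [6,6])
  i=2: ✗ (none in [7,7])
  i=3: ✓ (witness j=8)
  i=4: ✗ (none in [9,9])
  i=5: ✓ (witness j=10)
  i=6: ✓ (witness j=11)

0, 3, 5, 6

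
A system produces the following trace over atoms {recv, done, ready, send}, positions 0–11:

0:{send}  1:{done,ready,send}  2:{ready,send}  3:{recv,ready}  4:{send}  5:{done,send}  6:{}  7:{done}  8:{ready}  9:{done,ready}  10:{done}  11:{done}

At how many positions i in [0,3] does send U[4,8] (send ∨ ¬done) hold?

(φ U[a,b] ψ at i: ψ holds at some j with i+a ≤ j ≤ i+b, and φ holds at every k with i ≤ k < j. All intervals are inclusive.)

Evaluate at each i in [0,3]:
  i=0: ✗ (lhs fails at k=3 before rhs at j=4)
  i=1: ✗ (lhs fails at k=3 before rhs at j=5)
  i=2: ✗ (lhs fails at k=3 before rhs at j=6)
  i=3: ✗ (lhs fails at k=3 before rhs at j=8)
Positions where it holds: {} → 0.

0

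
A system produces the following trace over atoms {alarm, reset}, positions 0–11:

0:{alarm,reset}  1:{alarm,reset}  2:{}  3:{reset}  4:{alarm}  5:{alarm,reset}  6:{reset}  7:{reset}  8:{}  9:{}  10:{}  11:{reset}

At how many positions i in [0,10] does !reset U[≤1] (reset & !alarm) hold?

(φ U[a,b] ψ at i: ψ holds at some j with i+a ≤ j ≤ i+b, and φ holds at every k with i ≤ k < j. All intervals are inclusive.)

5

Evaluate at each i in [0,10]:
  i=0: ✗ (no rhs in [0,1])
  i=1: ✗ (no rhs in [1,2])
  i=2: ✓ (rhs at j=3; lhs holds on [2,2])
  i=3: ✓ (rhs at j=3)
  i=4: ✗ (no rhs in [4,5])
  i=5: ✗ (lhs fails at k=5 before rhs at j=6)
  i=6: ✓ (rhs at j=6)
  i=7: ✓ (rhs at j=7)
  i=8: ✗ (no rhs in [8,9])
  i=9: ✗ (no rhs in [9,10])
  i=10: ✓ (rhs at j=11; lhs holds on [10,10])
Positions where it holds: {2, 3, 6, 7, 10} → 5.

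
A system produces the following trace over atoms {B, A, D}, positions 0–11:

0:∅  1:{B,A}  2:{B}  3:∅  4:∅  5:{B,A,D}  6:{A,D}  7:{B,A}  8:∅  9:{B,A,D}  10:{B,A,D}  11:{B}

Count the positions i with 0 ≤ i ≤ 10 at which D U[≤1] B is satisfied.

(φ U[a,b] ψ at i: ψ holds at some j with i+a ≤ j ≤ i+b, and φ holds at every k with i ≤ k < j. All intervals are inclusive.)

7

Evaluate at each i in [0,10]:
  i=0: ✗ (lhs fails at k=0 before rhs at j=1)
  i=1: ✓ (rhs at j=1)
  i=2: ✓ (rhs at j=2)
  i=3: ✗ (no rhs in [3,4])
  i=4: ✗ (lhs fails at k=4 before rhs at j=5)
  i=5: ✓ (rhs at j=5)
  i=6: ✓ (rhs at j=7; lhs holds on [6,6])
  i=7: ✓ (rhs at j=7)
  i=8: ✗ (lhs fails at k=8 before rhs at j=9)
  i=9: ✓ (rhs at j=9)
  i=10: ✓ (rhs at j=10)
Positions where it holds: {1, 2, 5, 6, 7, 9, 10} → 7.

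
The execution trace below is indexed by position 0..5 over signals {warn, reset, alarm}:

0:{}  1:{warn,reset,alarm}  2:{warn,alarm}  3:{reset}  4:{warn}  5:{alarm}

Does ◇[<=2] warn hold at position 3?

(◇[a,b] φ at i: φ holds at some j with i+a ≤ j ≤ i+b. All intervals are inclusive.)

Holds

Check warn at each j in [3,5]:
  j=3: false
  j=4: true
  j=5: false
Found at j=4 → formula holds.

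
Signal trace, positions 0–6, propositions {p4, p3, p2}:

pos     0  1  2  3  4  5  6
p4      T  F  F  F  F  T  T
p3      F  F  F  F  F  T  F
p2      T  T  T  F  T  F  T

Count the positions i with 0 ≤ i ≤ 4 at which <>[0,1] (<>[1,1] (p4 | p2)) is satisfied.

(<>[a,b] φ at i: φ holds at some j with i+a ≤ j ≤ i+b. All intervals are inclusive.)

Evaluate at each i in [0,4]:
  i=0: ✓ (witness j=0)
  i=1: ✓ (witness j=1)
  i=2: ✓ (witness j=3)
  i=3: ✓ (witness j=3)
  i=4: ✓ (witness j=4)
Positions where it holds: {0, 1, 2, 3, 4} → 5.

5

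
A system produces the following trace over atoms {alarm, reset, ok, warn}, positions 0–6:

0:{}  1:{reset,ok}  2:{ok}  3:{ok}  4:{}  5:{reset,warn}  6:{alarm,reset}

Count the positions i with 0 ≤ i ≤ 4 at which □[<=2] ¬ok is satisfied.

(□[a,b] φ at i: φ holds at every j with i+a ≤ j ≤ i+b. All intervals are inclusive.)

Evaluate at each i in [0,4]:
  i=0: ✗ (fails at j=1)
  i=1: ✗ (fails at j=1)
  i=2: ✗ (fails at j=2)
  i=3: ✗ (fails at j=3)
  i=4: ✓ (all of [4,6])
Positions where it holds: {4} → 1.

1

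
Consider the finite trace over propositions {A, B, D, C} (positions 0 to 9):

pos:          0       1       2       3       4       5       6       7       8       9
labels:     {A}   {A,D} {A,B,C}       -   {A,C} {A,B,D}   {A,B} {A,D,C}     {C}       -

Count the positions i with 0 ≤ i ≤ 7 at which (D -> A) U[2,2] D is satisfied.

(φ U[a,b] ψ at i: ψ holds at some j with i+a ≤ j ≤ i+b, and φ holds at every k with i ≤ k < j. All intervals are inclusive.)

Evaluate at each i in [0,7]:
  i=0: ✗ (no rhs in [2,2])
  i=1: ✗ (no rhs in [3,3])
  i=2: ✗ (no rhs in [4,4])
  i=3: ✓ (rhs at j=5; lhs holds on [3,4])
  i=4: ✗ (no rhs in [6,6])
  i=5: ✓ (rhs at j=7; lhs holds on [5,6])
  i=6: ✗ (no rhs in [8,8])
  i=7: ✗ (no rhs in [9,9])
Positions where it holds: {3, 5} → 2.

2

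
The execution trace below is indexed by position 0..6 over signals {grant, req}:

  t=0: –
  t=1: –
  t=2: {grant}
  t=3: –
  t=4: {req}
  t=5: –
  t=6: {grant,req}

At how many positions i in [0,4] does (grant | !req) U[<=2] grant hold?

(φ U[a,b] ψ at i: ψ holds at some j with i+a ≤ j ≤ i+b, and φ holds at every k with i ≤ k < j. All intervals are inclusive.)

3

Evaluate at each i in [0,4]:
  i=0: ✓ (rhs at j=2; lhs holds on [0,1])
  i=1: ✓ (rhs at j=2; lhs holds on [1,1])
  i=2: ✓ (rhs at j=2)
  i=3: ✗ (no rhs in [3,5])
  i=4: ✗ (lhs fails at k=4 before rhs at j=6)
Positions where it holds: {0, 1, 2} → 3.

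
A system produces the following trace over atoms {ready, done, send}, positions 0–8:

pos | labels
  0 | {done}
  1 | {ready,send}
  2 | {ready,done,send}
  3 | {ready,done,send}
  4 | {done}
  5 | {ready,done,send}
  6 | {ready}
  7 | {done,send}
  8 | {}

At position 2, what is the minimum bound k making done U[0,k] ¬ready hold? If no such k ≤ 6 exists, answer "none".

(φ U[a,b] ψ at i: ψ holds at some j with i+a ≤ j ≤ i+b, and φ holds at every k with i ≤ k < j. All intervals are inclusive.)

2

Need earliest j ≥ 2 with ¬ready, and done at every k in [2,j-1].
  j=2: rhs fails.
  j=3: rhs fails.
  j=4: rhs holds; lhs holds on [2,3]. k = 2.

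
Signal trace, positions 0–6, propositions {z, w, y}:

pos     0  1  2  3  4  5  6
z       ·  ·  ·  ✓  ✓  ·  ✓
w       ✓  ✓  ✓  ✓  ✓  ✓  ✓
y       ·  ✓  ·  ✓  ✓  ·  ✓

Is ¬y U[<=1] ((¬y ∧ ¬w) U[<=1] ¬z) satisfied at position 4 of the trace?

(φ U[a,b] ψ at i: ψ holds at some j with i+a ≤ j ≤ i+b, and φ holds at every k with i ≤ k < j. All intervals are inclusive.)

Need some j in [4,5] with ((¬y ∧ ¬w) U[<=1] ¬z), and ¬y at every k in [4,j-1].
  j=4: ((¬y ∧ ¬w) U[<=1] ¬z) — fails.
  j=5: ((¬y ∧ ¬w) U[<=1] ¬z) holds, but ¬y fails at k=4 → not this j.
No j in the window works → until fails.

Does not hold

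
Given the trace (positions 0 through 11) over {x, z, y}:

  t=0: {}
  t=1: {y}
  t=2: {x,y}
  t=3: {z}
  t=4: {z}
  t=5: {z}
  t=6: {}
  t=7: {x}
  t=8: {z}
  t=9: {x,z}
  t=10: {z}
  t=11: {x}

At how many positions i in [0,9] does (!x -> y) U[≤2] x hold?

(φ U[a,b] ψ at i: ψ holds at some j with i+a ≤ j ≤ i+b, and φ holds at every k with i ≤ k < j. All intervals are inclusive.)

4

Evaluate at each i in [0,9]:
  i=0: ✗ (lhs fails at k=0 before rhs at j=2)
  i=1: ✓ (rhs at j=2; lhs holds on [1,1])
  i=2: ✓ (rhs at j=2)
  i=3: ✗ (no rhs in [3,5])
  i=4: ✗ (no rhs in [4,6])
  i=5: ✗ (lhs fails at k=5 before rhs at j=7)
  i=6: ✗ (lhs fails at k=6 before rhs at j=7)
  i=7: ✓ (rhs at j=7)
  i=8: ✗ (lhs fails at k=8 before rhs at j=9)
  i=9: ✓ (rhs at j=9)
Positions where it holds: {1, 2, 7, 9} → 4.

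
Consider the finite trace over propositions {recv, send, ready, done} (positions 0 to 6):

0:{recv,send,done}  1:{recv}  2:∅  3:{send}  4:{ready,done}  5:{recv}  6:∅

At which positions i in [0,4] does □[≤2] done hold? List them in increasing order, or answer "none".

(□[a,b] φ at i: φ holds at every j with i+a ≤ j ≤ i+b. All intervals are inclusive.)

Evaluate at each i in [0,4]:
  i=0: ✗ (fails at j=1)
  i=1: ✗ (fails at j=1)
  i=2: ✗ (fails at j=2)
  i=3: ✗ (fails at j=3)
  i=4: ✗ (fails at j=5)

none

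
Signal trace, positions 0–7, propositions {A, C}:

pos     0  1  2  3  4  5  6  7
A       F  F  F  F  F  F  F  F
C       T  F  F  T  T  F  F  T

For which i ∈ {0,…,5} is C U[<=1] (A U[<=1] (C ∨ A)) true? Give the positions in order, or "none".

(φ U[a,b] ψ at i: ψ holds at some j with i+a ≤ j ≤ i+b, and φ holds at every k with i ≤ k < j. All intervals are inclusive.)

0, 3, 4

Evaluate at each i in [0,5]:
  i=0: ✓ (rhs at j=0)
  i=1: ✗ (no rhs in [1,2])
  i=2: ✗ (lhs fails at k=2 before rhs at j=3)
  i=3: ✓ (rhs at j=3)
  i=4: ✓ (rhs at j=4)
  i=5: ✗ (no rhs in [5,6])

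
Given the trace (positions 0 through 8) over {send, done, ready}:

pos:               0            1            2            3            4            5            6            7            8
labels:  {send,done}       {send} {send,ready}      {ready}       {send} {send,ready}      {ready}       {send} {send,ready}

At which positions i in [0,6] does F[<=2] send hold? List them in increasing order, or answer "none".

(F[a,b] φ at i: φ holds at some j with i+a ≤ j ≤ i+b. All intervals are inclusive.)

0, 1, 2, 3, 4, 5, 6

Evaluate at each i in [0,6]:
  i=0: ✓ (witness j=0)
  i=1: ✓ (witness j=1)
  i=2: ✓ (witness j=2)
  i=3: ✓ (witness j=4)
  i=4: ✓ (witness j=4)
  i=5: ✓ (witness j=5)
  i=6: ✓ (witness j=7)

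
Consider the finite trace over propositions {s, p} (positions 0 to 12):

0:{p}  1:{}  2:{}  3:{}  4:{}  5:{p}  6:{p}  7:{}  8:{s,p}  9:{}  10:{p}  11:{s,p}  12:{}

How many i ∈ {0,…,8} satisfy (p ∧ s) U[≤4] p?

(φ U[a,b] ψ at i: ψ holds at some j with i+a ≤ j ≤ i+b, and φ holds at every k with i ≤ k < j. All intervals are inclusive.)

Evaluate at each i in [0,8]:
  i=0: ✓ (rhs at j=0)
  i=1: ✗ (lhs fails at k=1 before rhs at j=5)
  i=2: ✗ (lhs fails at k=2 before rhs at j=5)
  i=3: ✗ (lhs fails at k=3 before rhs at j=5)
  i=4: ✗ (lhs fails at k=4 before rhs at j=5)
  i=5: ✓ (rhs at j=5)
  i=6: ✓ (rhs at j=6)
  i=7: ✗ (lhs fails at k=7 before rhs at j=8)
  i=8: ✓ (rhs at j=8)
Positions where it holds: {0, 5, 6, 8} → 4.

4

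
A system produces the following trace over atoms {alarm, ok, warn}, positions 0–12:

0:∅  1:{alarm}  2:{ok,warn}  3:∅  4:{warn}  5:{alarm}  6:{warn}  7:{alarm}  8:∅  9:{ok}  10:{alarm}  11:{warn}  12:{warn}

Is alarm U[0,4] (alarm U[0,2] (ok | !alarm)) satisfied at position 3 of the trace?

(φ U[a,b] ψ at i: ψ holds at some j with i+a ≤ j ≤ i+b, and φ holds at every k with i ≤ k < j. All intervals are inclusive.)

True

Need some j in [3,7] with (alarm U[0,2] (ok | !alarm)), and alarm at every k in [3,j-1].
  j=3: (alarm U[0,2] (ok | !alarm)) holds; no prefix to check → satisfied.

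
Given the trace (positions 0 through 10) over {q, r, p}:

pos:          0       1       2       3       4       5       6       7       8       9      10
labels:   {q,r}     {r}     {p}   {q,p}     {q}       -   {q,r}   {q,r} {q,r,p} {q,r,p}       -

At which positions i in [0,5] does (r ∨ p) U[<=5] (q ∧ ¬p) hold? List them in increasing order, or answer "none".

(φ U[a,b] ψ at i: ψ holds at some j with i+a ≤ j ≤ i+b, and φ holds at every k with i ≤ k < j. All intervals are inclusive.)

Evaluate at each i in [0,5]:
  i=0: ✓ (rhs at j=0)
  i=1: ✓ (rhs at j=4; lhs holds on [1,3])
  i=2: ✓ (rhs at j=4; lhs holds on [2,3])
  i=3: ✓ (rhs at j=4; lhs holds on [3,3])
  i=4: ✓ (rhs at j=4)
  i=5: ✗ (lhs fails at k=5 before rhs at j=6)

0, 1, 2, 3, 4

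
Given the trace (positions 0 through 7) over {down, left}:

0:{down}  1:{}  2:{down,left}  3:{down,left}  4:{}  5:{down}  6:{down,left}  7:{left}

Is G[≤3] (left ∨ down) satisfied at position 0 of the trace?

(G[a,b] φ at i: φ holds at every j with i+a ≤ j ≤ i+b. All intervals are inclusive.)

Check (left ∨ down) at every j in [0,3]:
  j=0: true
  j=1: false
  j=2: true
  j=3: true
Fails at j=1 → formula fails.

Does not hold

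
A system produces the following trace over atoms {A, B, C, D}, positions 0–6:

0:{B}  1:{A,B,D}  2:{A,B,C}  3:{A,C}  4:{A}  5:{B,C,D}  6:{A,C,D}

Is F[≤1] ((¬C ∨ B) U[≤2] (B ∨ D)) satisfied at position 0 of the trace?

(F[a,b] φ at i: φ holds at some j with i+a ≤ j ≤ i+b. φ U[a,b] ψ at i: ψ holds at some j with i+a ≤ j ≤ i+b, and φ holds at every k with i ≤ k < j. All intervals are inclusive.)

Holds

Check ((¬C ∨ B) U[≤2] (B ∨ D)) at each j in [0,1]:
  j=0: holds
  j=1: holds
Found at j=0 → formula holds.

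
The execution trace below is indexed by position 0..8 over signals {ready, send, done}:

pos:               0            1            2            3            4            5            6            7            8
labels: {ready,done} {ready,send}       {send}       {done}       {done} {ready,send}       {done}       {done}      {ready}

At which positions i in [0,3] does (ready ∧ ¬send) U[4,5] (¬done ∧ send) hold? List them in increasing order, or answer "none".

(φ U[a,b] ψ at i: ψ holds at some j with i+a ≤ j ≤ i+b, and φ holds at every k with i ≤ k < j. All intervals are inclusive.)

none

Evaluate at each i in [0,3]:
  i=0: ✗ (lhs fails at k=1 before rhs at j=5)
  i=1: ✗ (lhs fails at k=1 before rhs at j=5)
  i=2: ✗ (no rhs in [6,7])
  i=3: ✗ (no rhs in [7,8])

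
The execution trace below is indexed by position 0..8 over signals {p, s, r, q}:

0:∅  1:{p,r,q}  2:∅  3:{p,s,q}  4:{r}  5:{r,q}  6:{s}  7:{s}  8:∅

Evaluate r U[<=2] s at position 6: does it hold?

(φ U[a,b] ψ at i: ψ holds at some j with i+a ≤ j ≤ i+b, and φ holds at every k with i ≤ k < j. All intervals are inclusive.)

Yes

Need some j in [6,8] with s, and r at every k in [6,j-1].
  j=6: s holds; no prefix to check → satisfied.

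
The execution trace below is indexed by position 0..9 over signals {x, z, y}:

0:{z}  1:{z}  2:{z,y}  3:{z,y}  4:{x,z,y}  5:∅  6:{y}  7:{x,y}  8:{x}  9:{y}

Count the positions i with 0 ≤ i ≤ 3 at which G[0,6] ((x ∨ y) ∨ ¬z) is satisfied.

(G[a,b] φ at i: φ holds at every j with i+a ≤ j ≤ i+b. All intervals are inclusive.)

Evaluate at each i in [0,3]:
  i=0: ✗ (fails at j=0)
  i=1: ✗ (fails at j=1)
  i=2: ✓ (all of [2,8])
  i=3: ✓ (all of [3,9])
Positions where it holds: {2, 3} → 2.

2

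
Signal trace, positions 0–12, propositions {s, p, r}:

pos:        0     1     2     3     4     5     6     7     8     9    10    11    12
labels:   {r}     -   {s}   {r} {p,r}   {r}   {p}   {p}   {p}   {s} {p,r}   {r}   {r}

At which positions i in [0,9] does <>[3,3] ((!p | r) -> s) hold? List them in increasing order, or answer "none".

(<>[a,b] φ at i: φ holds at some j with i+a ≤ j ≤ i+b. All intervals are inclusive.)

3, 4, 5, 6

Evaluate at each i in [0,9]:
  i=0: ✗ (none in [3,3])
  i=1: ✗ (none in [4,4])
  i=2: ✗ (none in [5,5])
  i=3: ✓ (witness j=6)
  i=4: ✓ (witness j=7)
  i=5: ✓ (witness j=8)
  i=6: ✓ (witness j=9)
  i=7: ✗ (none in [10,10])
  i=8: ✗ (none in [11,11])
  i=9: ✗ (none in [12,12])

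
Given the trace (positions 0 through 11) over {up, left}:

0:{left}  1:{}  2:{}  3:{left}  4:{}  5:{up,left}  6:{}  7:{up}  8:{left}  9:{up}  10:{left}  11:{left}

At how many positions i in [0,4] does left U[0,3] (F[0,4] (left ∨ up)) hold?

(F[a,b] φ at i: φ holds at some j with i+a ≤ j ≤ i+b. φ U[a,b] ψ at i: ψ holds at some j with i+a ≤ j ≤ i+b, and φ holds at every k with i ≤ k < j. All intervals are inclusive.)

Evaluate at each i in [0,4]:
  i=0: ✓ (rhs at j=0)
  i=1: ✓ (rhs at j=1)
  i=2: ✓ (rhs at j=2)
  i=3: ✓ (rhs at j=3)
  i=4: ✓ (rhs at j=4)
Positions where it holds: {0, 1, 2, 3, 4} → 5.

5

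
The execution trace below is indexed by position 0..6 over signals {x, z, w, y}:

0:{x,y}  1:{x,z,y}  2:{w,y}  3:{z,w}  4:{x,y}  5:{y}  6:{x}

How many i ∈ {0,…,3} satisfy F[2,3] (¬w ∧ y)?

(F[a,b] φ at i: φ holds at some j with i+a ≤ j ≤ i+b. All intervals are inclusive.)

Evaluate at each i in [0,3]:
  i=0: ✗ (none in [2,3])
  i=1: ✓ (witness j=4)
  i=2: ✓ (witness j=4)
  i=3: ✓ (witness j=5)
Positions where it holds: {1, 2, 3} → 3.

3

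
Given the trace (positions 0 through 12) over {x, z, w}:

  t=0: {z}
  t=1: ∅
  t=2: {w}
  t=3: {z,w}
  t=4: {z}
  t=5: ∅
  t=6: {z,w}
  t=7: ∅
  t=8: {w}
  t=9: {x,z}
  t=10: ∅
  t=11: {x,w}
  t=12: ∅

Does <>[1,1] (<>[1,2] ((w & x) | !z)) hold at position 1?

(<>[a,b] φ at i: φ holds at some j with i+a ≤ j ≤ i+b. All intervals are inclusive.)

No

Check <>[1,2] ((w & x) | !z) at each j in [2,2]:
  j=2: fails (none in [3,4])
No position in the window satisfies it → formula fails.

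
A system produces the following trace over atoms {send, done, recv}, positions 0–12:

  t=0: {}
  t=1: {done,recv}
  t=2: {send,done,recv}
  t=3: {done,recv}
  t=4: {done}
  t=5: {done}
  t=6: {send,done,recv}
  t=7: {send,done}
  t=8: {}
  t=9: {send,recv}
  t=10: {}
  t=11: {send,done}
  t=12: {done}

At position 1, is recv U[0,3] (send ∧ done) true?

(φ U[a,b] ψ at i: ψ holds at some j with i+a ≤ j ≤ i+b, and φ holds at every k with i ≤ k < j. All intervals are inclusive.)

True

Need some j in [1,4] with (send ∧ done), and recv at every k in [1,j-1].
  j=1: (send ∧ done) false.
  j=2: (send ∧ done) holds; recv holds at every k in [1,1] → satisfied.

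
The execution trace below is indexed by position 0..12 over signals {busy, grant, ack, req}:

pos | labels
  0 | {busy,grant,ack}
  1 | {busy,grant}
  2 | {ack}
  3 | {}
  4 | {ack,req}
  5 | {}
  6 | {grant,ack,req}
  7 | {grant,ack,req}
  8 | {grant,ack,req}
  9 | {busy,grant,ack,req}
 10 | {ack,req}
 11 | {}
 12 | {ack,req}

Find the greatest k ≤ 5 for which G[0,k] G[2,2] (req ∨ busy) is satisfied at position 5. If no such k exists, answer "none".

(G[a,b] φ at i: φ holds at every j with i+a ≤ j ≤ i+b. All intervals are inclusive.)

3

G[2,2] (req ∨ busy) must hold from j=5 onward; find where it first fails.
  j=5: holds
  j=6: holds
  j=7: holds
  j=8: holds
  j=9: fails
Holds on [5,8], so largest k = 3.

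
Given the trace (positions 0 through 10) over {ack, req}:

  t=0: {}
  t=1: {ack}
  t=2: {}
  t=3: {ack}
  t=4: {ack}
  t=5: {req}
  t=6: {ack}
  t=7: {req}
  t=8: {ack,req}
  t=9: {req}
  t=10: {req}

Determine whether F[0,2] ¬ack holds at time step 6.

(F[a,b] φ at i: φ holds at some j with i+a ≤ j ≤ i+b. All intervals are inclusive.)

Check ¬ack at each j in [6,8]:
  j=6: false
  j=7: true
  j=8: false
Found at j=7 → formula holds.

Holds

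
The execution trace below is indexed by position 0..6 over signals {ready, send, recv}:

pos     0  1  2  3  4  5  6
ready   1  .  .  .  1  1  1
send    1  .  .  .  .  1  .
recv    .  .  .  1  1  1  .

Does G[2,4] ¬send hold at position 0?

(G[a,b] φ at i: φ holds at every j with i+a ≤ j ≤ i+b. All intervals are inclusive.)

Check ¬send at every j in [2,4]:
  j=2: true
  j=3: true
  j=4: true
All positions satisfy it → formula holds.

True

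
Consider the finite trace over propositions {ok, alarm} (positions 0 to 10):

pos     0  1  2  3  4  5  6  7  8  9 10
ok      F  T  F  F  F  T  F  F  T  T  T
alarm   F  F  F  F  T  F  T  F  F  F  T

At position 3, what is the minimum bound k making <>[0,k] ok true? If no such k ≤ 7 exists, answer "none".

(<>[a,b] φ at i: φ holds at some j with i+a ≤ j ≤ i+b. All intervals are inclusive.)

2

Scan j = 3,4,… for ok:
  j=3: fails
  j=4: fails
  j=5: holds
First hit at j=5, so smallest k = 5-3 = 2.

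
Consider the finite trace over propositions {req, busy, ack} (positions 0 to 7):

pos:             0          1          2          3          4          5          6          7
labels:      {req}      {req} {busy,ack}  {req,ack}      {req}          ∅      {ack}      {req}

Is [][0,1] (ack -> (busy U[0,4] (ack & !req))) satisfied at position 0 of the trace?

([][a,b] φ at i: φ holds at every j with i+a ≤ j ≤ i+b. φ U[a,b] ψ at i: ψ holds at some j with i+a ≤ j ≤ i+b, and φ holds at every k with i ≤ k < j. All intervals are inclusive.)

Holds

Check (ack -> (busy U[0,4] (ack & !req))) at every j in [0,1]:
  j=0: antecedent false → ✓
  j=1: antecedent false → ✓
All positions satisfy it → formula holds.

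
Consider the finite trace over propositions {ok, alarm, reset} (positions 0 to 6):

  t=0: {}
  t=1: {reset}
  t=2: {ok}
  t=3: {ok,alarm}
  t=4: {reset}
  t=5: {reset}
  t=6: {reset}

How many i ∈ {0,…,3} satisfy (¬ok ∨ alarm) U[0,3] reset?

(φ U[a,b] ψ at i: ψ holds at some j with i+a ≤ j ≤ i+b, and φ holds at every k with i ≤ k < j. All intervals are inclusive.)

3

Evaluate at each i in [0,3]:
  i=0: ✓ (rhs at j=1; lhs holds on [0,0])
  i=1: ✓ (rhs at j=1)
  i=2: ✗ (lhs fails at k=2 before rhs at j=4)
  i=3: ✓ (rhs at j=4; lhs holds on [3,3])
Positions where it holds: {0, 1, 3} → 3.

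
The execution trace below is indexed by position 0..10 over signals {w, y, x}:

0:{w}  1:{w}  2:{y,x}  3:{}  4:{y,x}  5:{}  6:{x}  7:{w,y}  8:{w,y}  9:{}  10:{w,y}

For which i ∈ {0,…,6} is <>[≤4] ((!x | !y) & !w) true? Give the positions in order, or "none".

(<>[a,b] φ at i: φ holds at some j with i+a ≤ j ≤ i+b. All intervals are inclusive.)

0, 1, 2, 3, 4, 5, 6

Evaluate at each i in [0,6]:
  i=0: ✓ (witness j=3)
  i=1: ✓ (witness j=3)
  i=2: ✓ (witness j=3)
  i=3: ✓ (witness j=3)
  i=4: ✓ (witness j=5)
  i=5: ✓ (witness j=5)
  i=6: ✓ (witness j=6)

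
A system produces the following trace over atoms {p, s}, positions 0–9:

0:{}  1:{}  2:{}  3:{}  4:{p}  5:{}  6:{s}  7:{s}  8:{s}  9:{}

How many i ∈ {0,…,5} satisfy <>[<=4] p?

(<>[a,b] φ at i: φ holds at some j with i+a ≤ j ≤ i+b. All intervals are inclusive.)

5

Evaluate at each i in [0,5]:
  i=0: ✓ (witness j=4)
  i=1: ✓ (witness j=4)
  i=2: ✓ (witness j=4)
  i=3: ✓ (witness j=4)
  i=4: ✓ (witness j=4)
  i=5: ✗ (none in [5,9])
Positions where it holds: {0, 1, 2, 3, 4} → 5.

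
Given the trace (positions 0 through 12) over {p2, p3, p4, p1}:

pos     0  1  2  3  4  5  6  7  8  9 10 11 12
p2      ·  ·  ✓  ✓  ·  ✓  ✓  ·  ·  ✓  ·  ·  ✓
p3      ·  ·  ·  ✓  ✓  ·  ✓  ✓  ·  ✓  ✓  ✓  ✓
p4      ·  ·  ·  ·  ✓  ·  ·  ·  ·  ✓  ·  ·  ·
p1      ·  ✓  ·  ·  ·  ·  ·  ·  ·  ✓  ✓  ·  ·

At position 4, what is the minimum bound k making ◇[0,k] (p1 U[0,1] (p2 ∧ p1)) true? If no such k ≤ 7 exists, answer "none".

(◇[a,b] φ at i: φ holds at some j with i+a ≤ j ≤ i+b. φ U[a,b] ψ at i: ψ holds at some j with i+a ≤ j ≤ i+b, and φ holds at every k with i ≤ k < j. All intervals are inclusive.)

Scan j = 4,5,… for (p1 U[0,1] (p2 ∧ p1)):
  j=4: fails
  j=5: fails
  j=6: fails
  j=7: fails
  j=8: fails
  j=9: holds
First hit at j=9, so smallest k = 9-4 = 5.

5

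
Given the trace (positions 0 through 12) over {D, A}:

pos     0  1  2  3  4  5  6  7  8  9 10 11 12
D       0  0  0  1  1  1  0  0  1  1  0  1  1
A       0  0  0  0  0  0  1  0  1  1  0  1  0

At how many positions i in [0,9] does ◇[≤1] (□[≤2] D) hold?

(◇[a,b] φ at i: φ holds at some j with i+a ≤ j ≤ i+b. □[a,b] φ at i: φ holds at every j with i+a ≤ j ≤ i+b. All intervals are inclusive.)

Evaluate at each i in [0,9]:
  i=0: ✗ (none in [0,1])
  i=1: ✗ (none in [1,2])
  i=2: ✓ (witness j=3)
  i=3: ✓ (witness j=3)
  i=4: ✗ (none in [4,5])
  i=5: ✗ (none in [5,6])
  i=6: ✗ (none in [6,7])
  i=7: ✗ (none in [7,8])
  i=8: ✗ (none in [8,9])
  i=9: ✗ (none in [9,10])
Positions where it holds: {2, 3} → 2.

2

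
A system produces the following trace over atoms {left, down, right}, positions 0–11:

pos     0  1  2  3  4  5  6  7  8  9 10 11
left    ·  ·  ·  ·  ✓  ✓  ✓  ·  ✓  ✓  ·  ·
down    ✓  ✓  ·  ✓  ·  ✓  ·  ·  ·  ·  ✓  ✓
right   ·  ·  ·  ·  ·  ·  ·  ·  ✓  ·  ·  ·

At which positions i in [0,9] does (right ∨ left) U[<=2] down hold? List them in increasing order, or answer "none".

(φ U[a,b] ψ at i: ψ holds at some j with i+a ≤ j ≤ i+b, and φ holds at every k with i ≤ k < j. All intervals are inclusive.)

Evaluate at each i in [0,9]:
  i=0: ✓ (rhs at j=0)
  i=1: ✓ (rhs at j=1)
  i=2: ✗ (lhs fails at k=2 before rhs at j=3)
  i=3: ✓ (rhs at j=3)
  i=4: ✓ (rhs at j=5; lhs holds on [4,4])
  i=5: ✓ (rhs at j=5)
  i=6: ✗ (no rhs in [6,8])
  i=7: ✗ (no rhs in [7,9])
  i=8: ✓ (rhs at j=10; lhs holds on [8,9])
  i=9: ✓ (rhs at j=10; lhs holds on [9,9])

0, 1, 3, 4, 5, 8, 9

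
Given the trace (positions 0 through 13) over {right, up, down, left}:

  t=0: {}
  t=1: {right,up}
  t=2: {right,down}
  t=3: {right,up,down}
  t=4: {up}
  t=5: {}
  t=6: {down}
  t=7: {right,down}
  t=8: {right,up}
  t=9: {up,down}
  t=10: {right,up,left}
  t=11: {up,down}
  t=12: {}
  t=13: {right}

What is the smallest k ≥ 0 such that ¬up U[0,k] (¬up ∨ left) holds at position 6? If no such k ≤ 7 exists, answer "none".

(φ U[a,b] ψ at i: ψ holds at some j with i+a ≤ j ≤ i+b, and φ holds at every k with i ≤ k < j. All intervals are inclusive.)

0

Need earliest j ≥ 6 with (¬up ∨ left), and ¬up at every k in [6,j-1].
  j=6: rhs holds (empty prefix). k = 0.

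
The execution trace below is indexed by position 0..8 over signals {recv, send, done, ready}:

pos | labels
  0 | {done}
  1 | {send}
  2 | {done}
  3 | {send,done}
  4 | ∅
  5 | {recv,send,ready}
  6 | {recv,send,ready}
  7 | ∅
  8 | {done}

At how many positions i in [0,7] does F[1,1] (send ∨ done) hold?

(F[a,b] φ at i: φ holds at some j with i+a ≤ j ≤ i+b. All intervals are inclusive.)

Evaluate at each i in [0,7]:
  i=0: ✓ (witness j=1)
  i=1: ✓ (witness j=2)
  i=2: ✓ (witness j=3)
  i=3: ✗ (none in [4,4])
  i=4: ✓ (witness j=5)
  i=5: ✓ (witness j=6)
  i=6: ✗ (none in [7,7])
  i=7: ✓ (witness j=8)
Positions where it holds: {0, 1, 2, 4, 5, 7} → 6.

6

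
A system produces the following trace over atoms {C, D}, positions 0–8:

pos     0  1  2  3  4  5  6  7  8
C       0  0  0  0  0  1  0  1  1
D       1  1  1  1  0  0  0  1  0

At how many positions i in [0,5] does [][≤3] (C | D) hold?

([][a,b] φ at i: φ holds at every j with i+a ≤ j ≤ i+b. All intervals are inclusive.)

Evaluate at each i in [0,5]:
  i=0: ✓ (all of [0,3])
  i=1: ✗ (fails at j=4)
  i=2: ✗ (fails at j=4)
  i=3: ✗ (fails at j=4)
  i=4: ✗ (fails at j=4)
  i=5: ✗ (fails at j=6)
Positions where it holds: {0} → 1.

1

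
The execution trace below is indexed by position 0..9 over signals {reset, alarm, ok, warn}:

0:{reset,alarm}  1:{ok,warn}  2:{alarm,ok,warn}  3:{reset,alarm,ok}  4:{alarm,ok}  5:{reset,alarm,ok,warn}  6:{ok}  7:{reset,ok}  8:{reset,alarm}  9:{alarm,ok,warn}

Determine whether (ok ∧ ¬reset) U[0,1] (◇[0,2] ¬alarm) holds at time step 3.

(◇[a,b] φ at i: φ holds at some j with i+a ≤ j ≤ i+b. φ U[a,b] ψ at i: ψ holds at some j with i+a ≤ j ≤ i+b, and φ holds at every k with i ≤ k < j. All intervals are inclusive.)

False

Need some j in [3,4] with ◇[0,2] ¬alarm, and (ok ∧ ¬reset) at every k in [3,j-1].
  j=3: ◇[0,2] ¬alarm — fails (none in [3,5]).
  j=4: ◇[0,2] ¬alarm holds, but (ok ∧ ¬reset) fails at k=3 → not this j.
No j in the window works → until fails.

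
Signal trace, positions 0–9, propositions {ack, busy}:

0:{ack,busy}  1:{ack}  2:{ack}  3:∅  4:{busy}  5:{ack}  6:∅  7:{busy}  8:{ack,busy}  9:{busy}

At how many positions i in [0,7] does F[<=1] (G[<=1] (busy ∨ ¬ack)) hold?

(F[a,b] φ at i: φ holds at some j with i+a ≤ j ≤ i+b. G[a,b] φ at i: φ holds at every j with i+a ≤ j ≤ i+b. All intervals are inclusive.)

5

Evaluate at each i in [0,7]:
  i=0: ✗ (none in [0,1])
  i=1: ✗ (none in [1,2])
  i=2: ✓ (witness j=3)
  i=3: ✓ (witness j=3)
  i=4: ✗ (none in [4,5])
  i=5: ✓ (witness j=6)
  i=6: ✓ (witness j=6)
  i=7: ✓ (witness j=7)
Positions where it holds: {2, 3, 5, 6, 7} → 5.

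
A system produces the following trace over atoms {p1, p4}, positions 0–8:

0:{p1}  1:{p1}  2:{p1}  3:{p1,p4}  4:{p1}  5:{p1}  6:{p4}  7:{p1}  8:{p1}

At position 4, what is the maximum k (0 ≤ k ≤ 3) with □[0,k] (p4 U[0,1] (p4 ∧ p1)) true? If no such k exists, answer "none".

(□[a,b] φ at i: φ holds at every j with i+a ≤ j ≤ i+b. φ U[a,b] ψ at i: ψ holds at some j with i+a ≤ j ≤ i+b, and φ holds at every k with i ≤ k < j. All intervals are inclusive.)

none

(p4 U[0,1] (p4 ∧ p1)) must hold from j=4 onward; find where it first fails.
  j=4: fails → no k works.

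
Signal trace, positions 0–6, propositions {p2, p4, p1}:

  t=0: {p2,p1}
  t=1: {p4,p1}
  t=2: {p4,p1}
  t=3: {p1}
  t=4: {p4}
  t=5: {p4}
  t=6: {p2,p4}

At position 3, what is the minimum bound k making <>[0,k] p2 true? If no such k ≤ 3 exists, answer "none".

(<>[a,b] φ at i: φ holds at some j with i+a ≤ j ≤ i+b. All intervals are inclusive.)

3

Scan j = 3,4,… for p2:
  j=3: fails
  j=4: fails
  j=5: fails
  j=6: holds
First hit at j=6, so smallest k = 6-3 = 3.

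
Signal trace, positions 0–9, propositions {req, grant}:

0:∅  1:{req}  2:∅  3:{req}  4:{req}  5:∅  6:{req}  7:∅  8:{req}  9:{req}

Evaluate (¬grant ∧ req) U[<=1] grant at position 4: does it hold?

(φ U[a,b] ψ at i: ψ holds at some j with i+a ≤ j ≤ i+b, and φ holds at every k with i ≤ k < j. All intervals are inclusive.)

Does not hold

Need some j in [4,5] with grant, and (¬grant ∧ req) at every k in [4,j-1].
  j=4: grant false.
  j=5: grant false.
No j in the window works → until fails.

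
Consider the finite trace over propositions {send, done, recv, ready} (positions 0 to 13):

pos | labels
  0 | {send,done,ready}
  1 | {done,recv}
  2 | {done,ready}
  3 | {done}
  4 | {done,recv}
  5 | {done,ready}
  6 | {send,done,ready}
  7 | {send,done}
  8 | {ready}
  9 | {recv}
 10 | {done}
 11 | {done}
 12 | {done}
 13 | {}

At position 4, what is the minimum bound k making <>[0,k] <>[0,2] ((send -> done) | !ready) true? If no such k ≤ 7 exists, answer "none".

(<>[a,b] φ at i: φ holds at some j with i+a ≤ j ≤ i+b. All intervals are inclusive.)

0

Scan j = 4,5,… for <>[0,2] ((send -> done) | !ready):
  j=4: holds
First hit at j=4, so smallest k = 4-4 = 0.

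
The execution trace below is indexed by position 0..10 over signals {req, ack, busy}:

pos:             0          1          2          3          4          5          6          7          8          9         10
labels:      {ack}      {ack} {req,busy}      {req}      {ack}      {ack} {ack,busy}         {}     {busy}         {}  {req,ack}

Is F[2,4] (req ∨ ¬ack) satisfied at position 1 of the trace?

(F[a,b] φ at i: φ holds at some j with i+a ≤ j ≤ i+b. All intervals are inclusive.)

Check (req ∨ ¬ack) at each j in [3,5]:
  j=3: true
  j=4: false
  j=5: false
Found at j=3 → formula holds.

True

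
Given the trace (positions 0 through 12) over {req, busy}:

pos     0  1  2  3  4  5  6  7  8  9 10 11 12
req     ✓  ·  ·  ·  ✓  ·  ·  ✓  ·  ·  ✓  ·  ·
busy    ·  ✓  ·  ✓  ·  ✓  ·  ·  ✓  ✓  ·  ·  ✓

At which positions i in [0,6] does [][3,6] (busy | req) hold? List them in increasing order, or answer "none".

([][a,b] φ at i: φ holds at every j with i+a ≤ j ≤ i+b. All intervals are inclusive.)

Evaluate at each i in [0,6]:
  i=0: ✗ (fails at j=6)
  i=1: ✗ (fails at j=6)
  i=2: ✗ (fails at j=6)
  i=3: ✗ (fails at j=6)
  i=4: ✓ (all of [7,10])
  i=5: ✗ (fails at j=11)
  i=6: ✗ (fails at j=11)

4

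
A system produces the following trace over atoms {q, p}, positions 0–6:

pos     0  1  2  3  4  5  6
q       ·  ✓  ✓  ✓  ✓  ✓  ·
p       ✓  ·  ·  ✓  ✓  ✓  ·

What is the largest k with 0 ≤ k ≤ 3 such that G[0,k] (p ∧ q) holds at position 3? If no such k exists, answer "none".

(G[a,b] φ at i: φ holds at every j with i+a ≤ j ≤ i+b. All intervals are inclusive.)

(p ∧ q) must hold from j=3 onward; find where it first fails.
  j=3: holds
  j=4: holds
  j=5: holds
  j=6: fails
Holds on [3,5], so largest k = 2.

2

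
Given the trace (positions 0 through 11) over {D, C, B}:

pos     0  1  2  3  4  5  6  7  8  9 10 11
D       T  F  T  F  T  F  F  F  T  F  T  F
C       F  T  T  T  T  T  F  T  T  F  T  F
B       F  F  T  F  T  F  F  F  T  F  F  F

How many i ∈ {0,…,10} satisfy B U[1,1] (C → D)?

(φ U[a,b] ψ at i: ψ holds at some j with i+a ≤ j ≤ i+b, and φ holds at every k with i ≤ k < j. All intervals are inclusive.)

1

Evaluate at each i in [0,10]:
  i=0: ✗ (no rhs in [1,1])
  i=1: ✗ (lhs fails at k=1 before rhs at j=2)
  i=2: ✗ (no rhs in [3,3])
  i=3: ✗ (lhs fails at k=3 before rhs at j=4)
  i=4: ✗ (no rhs in [5,5])
  i=5: ✗ (lhs fails at k=5 before rhs at j=6)
  i=6: ✗ (no rhs in [7,7])
  i=7: ✗ (lhs fails at k=7 before rhs at j=8)
  i=8: ✓ (rhs at j=9; lhs holds on [8,8])
  i=9: ✗ (lhs fails at k=9 before rhs at j=10)
  i=10: ✗ (lhs fails at k=10 before rhs at j=11)
Positions where it holds: {8} → 1.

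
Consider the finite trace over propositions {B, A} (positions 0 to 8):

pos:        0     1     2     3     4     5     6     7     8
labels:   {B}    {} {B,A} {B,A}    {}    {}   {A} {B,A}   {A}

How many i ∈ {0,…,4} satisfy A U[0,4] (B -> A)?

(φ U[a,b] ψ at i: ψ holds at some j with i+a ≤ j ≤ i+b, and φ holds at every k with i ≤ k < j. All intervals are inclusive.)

Evaluate at each i in [0,4]:
  i=0: ✗ (lhs fails at k=0 before rhs at j=1)
  i=1: ✓ (rhs at j=1)
  i=2: ✓ (rhs at j=2)
  i=3: ✓ (rhs at j=3)
  i=4: ✓ (rhs at j=4)
Positions where it holds: {1, 2, 3, 4} → 4.

4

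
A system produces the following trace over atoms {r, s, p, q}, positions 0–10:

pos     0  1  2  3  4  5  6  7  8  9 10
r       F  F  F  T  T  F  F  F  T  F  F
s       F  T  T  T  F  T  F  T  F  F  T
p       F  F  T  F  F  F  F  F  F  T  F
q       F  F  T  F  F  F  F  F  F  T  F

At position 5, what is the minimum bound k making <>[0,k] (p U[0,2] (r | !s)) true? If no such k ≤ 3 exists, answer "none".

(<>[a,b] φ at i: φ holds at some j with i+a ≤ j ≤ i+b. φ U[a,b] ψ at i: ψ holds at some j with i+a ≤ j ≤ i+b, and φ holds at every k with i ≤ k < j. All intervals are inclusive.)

1

Scan j = 5,6,… for (p U[0,2] (r | !s)):
  j=5: fails
  j=6: holds
First hit at j=6, so smallest k = 6-5 = 1.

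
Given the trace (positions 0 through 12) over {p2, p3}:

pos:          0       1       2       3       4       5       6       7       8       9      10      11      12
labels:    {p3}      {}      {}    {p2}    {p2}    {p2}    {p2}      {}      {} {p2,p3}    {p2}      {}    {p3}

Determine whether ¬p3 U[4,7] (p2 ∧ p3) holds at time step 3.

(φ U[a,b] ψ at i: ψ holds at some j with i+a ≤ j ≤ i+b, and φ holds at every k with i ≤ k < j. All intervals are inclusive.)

Need some j in [7,10] with (p2 ∧ p3), and ¬p3 at every k in [3,j-1].
  j=7: (p2 ∧ p3) false.
  j=8: (p2 ∧ p3) false.
  j=9: (p2 ∧ p3) holds; ¬p3 holds at every k in [3,8] → satisfied.

Yes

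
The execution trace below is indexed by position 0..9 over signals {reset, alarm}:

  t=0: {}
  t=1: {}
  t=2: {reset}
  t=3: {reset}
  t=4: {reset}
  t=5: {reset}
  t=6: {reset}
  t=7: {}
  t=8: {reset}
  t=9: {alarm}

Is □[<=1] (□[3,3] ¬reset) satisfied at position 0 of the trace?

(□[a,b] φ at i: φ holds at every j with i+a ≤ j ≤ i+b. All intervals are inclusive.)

Check □[3,3] ¬reset at every j in [0,1]:
  j=0: fails at 3
  j=1: fails at 4
Fails at j=0 → formula fails.

False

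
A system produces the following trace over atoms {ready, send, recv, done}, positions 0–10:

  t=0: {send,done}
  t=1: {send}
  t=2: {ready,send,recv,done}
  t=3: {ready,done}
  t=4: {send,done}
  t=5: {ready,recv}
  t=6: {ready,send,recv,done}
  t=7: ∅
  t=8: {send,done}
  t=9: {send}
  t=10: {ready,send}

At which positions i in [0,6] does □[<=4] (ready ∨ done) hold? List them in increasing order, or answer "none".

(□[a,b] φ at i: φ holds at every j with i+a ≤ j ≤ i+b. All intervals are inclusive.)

Evaluate at each i in [0,6]:
  i=0: ✗ (fails at j=1)
  i=1: ✗ (fails at j=1)
  i=2: ✓ (all of [2,6])
  i=3: ✗ (fails at j=7)
  i=4: ✗ (fails at j=7)
  i=5: ✗ (fails at j=7)
  i=6: ✗ (fails at j=7)

2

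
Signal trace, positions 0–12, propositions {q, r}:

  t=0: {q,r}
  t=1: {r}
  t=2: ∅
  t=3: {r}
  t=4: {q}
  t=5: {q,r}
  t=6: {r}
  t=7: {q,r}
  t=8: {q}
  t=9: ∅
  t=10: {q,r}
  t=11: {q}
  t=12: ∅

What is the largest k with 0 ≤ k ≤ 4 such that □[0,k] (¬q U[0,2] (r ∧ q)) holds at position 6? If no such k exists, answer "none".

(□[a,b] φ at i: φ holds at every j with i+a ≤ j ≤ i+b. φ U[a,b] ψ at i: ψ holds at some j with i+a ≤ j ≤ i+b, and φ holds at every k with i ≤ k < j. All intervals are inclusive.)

1

(¬q U[0,2] (r ∧ q)) must hold from j=6 onward; find where it first fails.
  j=6: holds
  j=7: holds
  j=8: fails
Holds on [6,7], so largest k = 1.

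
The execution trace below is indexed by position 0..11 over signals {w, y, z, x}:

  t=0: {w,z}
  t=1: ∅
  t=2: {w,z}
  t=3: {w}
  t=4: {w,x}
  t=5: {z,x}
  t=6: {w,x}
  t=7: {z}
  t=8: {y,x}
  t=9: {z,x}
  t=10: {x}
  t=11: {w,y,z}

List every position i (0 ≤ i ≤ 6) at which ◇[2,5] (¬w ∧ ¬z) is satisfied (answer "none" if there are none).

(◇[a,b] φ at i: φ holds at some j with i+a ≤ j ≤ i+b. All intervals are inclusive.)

Evaluate at each i in [0,6]:
  i=0: ✗ (none in [2,5])
  i=1: ✗ (none in [3,6])
  i=2: ✗ (none in [4,7])
  i=3: ✓ (witness j=8)
  i=4: ✓ (witness j=8)
  i=5: ✓ (witness j=8)
  i=6: ✓ (witness j=8)

3, 4, 5, 6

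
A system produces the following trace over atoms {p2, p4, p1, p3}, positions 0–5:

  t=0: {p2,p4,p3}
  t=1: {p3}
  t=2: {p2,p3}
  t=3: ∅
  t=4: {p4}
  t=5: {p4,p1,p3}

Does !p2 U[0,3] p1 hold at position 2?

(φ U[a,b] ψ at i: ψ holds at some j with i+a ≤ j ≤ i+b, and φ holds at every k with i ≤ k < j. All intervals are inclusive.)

Need some j in [2,5] with p1, and !p2 at every k in [2,j-1].
  j=2: p1 false.
  j=3: p1 false.
  j=4: p1 false.
  j=5: p1 holds, but !p2 fails at k=2 → not this j.
No j in the window works → until fails.

Does not hold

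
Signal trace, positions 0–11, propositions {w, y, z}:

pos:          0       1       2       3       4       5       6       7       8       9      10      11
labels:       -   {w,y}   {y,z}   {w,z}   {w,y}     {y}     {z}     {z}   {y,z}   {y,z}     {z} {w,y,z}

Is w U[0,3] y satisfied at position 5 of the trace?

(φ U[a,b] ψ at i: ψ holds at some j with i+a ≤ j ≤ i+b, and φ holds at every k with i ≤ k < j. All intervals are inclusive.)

True

Need some j in [5,8] with y, and w at every k in [5,j-1].
  j=5: y holds; no prefix to check → satisfied.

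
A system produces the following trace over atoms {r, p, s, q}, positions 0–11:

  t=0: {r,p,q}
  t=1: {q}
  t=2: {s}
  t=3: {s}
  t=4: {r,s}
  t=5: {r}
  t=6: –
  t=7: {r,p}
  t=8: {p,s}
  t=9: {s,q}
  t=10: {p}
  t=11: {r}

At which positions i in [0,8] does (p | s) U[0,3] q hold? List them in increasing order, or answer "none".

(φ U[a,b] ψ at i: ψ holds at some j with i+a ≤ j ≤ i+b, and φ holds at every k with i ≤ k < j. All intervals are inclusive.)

0, 1, 7, 8

Evaluate at each i in [0,8]:
  i=0: ✓ (rhs at j=0)
  i=1: ✓ (rhs at j=1)
  i=2: ✗ (no rhs in [2,5])
  i=3: ✗ (no rhs in [3,6])
  i=4: ✗ (no rhs in [4,7])
  i=5: ✗ (no rhs in [5,8])
  i=6: ✗ (lhs fails at k=6 before rhs at j=9)
  i=7: ✓ (rhs at j=9; lhs holds on [7,8])
  i=8: ✓ (rhs at j=9; lhs holds on [8,8])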